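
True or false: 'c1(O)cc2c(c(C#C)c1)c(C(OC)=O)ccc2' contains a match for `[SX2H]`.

False

The pattern [SX2H] describes an aliphatic sulfur with two connections, one being H — a thiol.
The closest candidate here is a hydroxyl group (-OH), but it is an -OH, not an -SH. No other fragment satisfies the full query, so there is no match.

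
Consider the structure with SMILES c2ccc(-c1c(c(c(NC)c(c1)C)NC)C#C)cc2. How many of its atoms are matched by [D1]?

4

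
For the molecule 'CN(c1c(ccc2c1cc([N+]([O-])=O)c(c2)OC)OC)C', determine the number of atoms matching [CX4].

4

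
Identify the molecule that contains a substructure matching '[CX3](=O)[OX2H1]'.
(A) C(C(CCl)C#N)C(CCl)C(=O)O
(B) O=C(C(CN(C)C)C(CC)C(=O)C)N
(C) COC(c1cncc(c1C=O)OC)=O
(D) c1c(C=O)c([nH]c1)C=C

A

[CX3](=O)[OX2H1] describes an sp2 carbon double-bonded to O and single-bonded to an -OH oxygen (a carboxylic acid).
(A) contains a carboxylic acid group (-C(=O)OH), which satisfies every atom and bond constraint.
(B) has a primary amide (-C(=O)NH2) but the carbonyl is bonded to N, not to an -OH oxygen.
(C) has an aldehyde (-CHO) but there is no singly-bonded oxygen on the carbonyl carbon.
(D) has an aldehyde (-CHO) but there is no singly-bonded oxygen on the carbonyl carbon.
So the answer is (A).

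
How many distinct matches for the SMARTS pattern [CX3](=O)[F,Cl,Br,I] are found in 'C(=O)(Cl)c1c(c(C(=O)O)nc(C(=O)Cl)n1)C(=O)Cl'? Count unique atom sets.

[CX3](=O)[F,Cl,Br,I] is the SMARTS for an acyl halide: a carbonyl carbon bonded to a halogen.
The molecule carries 3 separate instances of an acyl chloride (-C(=O)Cl) meeting every constraint; each maps to a distinct set of atoms, giving 3 matches.

3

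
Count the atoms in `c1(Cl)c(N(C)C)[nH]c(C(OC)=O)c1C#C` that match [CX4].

3

The query [CX4] means: C with X4: aliphatic carbon with exactly 4 total connections (bonds + H).
Check the 15 heavy atoms by environment: 1× n (aromatic, X3) → no; 4× c (aromatic, X3) → no; 1× N (X3) → no; 3× C (X4) → match; 1× C (X3) → no; 1× O (X1) → no; 1× O (X2) → no; 1× Cl (X1) → no; 2× C (X2) → no.
That gives 3 matching atoms.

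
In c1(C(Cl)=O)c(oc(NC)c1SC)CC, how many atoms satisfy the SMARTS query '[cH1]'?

0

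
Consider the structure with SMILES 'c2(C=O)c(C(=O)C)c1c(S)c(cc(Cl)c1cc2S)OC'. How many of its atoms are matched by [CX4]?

The query [CX4] means: C with X4: aliphatic carbon with exactly 4 total connections (bonds + H).
Check the 20 heavy atoms by environment: 10× c (aromatic, X3) → no; 2× C (X3) → no; 2× O (X1) → no; 1× Cl (X1) → no; 1× O (X2) → no; 2× C (X4) → match; 2× S (X2) → no.
That gives 2 matching atoms.

2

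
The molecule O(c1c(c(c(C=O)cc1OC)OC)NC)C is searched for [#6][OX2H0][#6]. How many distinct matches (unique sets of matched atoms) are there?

3

[#6][OX2H0][#6] is the SMARTS for an ether: an aliphatic oxygen bridging two carbons with no H on the oxygen.
The molecule carries 3 separate instances of a methoxy ether (-OCH3) meeting every constraint; each maps to a distinct set of atoms, giving 3 matches.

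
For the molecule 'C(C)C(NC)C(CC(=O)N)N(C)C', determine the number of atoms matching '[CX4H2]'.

2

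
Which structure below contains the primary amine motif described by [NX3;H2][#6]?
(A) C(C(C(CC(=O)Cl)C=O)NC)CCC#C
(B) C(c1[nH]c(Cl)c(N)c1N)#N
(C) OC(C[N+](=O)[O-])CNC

B

[NX3;H2][#6] describes a trivalent nitrogen with two H attached to carbon (a primary amine).
(A) has an N-methylamino group (-NHCH3) but the nitrogen bears two carbons and only one H (H1), not H2.
(B) contains a primary amino group (-NH2), which satisfies every atom and bond constraint.
(C) has a nitro group (-[N+](=O)[O-]) but the nitrogen is [N+] with no H, not NX3H2.
So the answer is (B).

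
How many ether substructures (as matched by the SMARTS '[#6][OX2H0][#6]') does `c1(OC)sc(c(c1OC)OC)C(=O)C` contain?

3

[#6][OX2H0][#6] is the SMARTS for an ether: an aliphatic oxygen bridging two carbons with no H on the oxygen.
The molecule carries 3 separate instances of a methoxy ether (-OCH3) meeting every constraint; each maps to a distinct set of atoms, giving 3 matches.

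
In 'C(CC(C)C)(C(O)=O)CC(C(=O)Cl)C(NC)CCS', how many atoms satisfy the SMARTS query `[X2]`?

2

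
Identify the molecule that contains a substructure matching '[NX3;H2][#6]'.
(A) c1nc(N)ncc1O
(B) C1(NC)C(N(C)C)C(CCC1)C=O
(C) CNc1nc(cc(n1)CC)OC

A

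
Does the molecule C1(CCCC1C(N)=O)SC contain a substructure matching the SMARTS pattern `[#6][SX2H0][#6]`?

Yes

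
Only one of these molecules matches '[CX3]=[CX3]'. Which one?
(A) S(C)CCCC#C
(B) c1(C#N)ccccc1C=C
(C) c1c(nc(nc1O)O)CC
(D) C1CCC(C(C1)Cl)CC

B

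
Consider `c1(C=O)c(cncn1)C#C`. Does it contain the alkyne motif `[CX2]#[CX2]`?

Yes

The pattern [CX2]#[CX2] describes a carbon-carbon triple bond — an alkyne.
The molecule carries an ethynyl group (-C#CH), whose atoms satisfy every constraint of the query, so the pattern matches.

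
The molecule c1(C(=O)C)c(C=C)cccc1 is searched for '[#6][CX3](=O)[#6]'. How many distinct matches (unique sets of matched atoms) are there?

[#6][CX3](=O)[#6] is the SMARTS for a ketone: a carbonyl carbon (no H) flanked by two carbons.
Exactly one fragment in the molecule meets all constraints, giving 1 match.

1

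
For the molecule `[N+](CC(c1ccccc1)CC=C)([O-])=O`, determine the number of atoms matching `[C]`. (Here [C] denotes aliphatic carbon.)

5

The query [C] means: uppercase C matches aliphatic (non-aromatic) carbon only.
Check the 14 heavy atoms by environment: 5× C → match; 6× c (aromatic) → no; 1× N (charge +1) → no; 1× O (charge -1) → no; 1× O → no.
That gives 5 matching atoms.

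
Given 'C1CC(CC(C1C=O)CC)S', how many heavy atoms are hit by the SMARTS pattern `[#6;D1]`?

The query [#6;D1] means: carbon bonded to exactly one heavy atom.
Check the 11 heavy atoms by environment: 3× C (D3) → no; 5× C (D2) → no; 1× O (D1) → no; 1× C (D1) → match; 1× S (D1) → no.
That gives 1 matching atom.

1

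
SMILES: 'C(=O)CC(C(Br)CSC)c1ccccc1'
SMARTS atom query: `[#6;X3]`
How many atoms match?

7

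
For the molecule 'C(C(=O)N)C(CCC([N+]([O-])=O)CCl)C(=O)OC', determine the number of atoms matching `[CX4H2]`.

The query [CX4H2] means: sp3 carbon (X4) with exactly two hydrogens.
Check the 17 heavy atoms by environment: 4× C (H2, X4) → match; 2× C (H1, X4) → no; 2× C (H0, X3) → no; 3× O (H0, X1) → no; 1× N (H2, X3) → no; 1× O (H0, X2) → no; 1× C (H3, X4) → no; 1× Cl (H0, X1) → no; 1× N (charge +1, H0, X3) → no; 1× O (charge -1, H0, X1) → no.
That gives 4 matching atoms.

4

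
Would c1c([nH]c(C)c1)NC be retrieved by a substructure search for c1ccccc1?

No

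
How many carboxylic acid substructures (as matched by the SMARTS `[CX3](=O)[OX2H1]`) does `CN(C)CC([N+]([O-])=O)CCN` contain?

[CX3](=O)[OX2H1] is the SMARTS for a carboxylic acid: an sp2 carbon double-bonded to O and single-bonded to an -OH oxygen.
No fragment in the molecule satisfies every constraint, giving 0 matches.

0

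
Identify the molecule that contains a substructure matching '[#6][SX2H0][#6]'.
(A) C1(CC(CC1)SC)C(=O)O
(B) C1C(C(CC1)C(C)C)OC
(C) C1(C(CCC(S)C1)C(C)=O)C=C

[#6][SX2H0][#6] describes an aliphatic sulfur bridging two carbons with no H on the sulfur (a thioether).
(A) contains a methylthio ether (-SCH3), which satisfies every atom and bond constraint.
(B) has a methoxy ether (-OCH3) but the bridging atom is O, not S.
(C) has a thiol (-SH) but the sulfur has H1, not H0 bridging two carbons.
So the answer is (A).

A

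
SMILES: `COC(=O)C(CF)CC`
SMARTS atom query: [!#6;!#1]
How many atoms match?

3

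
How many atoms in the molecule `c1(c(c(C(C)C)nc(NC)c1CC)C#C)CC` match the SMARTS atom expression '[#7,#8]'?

Check the 17 heavy atoms by environment: 1× n (aromatic) → match; 5× c (aromatic) → no; 10× C → no; 1× N → match.
Summing the matching environments: 1 + 1 = 2 matching atoms.

2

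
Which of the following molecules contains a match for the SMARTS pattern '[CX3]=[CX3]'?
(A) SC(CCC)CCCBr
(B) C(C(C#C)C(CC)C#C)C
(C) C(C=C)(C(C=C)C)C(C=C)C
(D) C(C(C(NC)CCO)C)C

[CX3]=[CX3] describes a non-aromatic C=C double bond between two sp2 carbons (an alkene).
(A) has an ethyl group (-CH2CH3) but its C-C bond is a single bond between CX4 carbons, not CX3=CX3.
(B) has an ethynyl group (-C#CH) but the C-C bond is a triple bond, not a double bond.
(C) contains a vinyl group (-CH=CH2), which satisfies every atom and bond constraint.
(D) has an ethyl group (-CH2CH3) but its C-C bond is a single bond between CX4 carbons, not CX3=CX3.
So the answer is (C).

C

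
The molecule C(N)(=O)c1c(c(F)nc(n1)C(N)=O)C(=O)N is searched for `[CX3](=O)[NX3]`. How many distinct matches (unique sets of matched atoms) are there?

3

[CX3](=O)[NX3] is the SMARTS for an amide: a carbonyl carbon bonded to a trivalent nitrogen.
The molecule carries 3 separate instances of a primary amide (-C(=O)NH2) meeting every constraint; each maps to a distinct set of atoms, giving 3 matches.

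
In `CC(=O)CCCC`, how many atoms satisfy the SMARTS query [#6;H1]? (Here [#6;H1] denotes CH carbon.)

0

The query [#6;H1] means: any carbon bearing exactly one hydrogen.
Check the 7 heavy atoms by environment: 3× C (H2) → no; 1× C (H0) → no; 1× O (H0) → no; 2× C (H3) → no.
No environment satisfies the query, so 0 matching atoms.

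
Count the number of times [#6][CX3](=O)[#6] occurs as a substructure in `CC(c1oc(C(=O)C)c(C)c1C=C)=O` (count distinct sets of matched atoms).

2

[#6][CX3](=O)[#6] is the SMARTS for a ketone: a carbonyl carbon (no H) flanked by two carbons.
The molecule carries 2 separate instances of an acetyl/ketone group (-C(=O)CH3) meeting every constraint; each maps to a distinct set of atoms, giving 2 matches.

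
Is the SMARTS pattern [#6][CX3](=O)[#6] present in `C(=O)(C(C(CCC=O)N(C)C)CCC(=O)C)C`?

Yes

The pattern [#6][CX3](=O)[#6] describes a carbonyl carbon (no H) flanked by two carbons — a ketone.
The molecule carries an acetyl/ketone group (-C(=O)CH3), whose atoms satisfy every constraint of the query, so the pattern matches.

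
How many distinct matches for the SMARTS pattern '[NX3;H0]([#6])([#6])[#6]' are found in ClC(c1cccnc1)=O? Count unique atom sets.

[NX3;H0]([#6])([#6])[#6] is the SMARTS for a tertiary amine: a trivalent nitrogen with no H, bonded to three carbons.
No fragment in the molecule satisfies every constraint, giving 0 matches.

0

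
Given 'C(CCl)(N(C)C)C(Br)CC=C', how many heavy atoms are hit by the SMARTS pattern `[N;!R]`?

1

The query [N;!R] means: aliphatic nitrogen not in a ring.
Check the 11 heavy atoms by environment: 8× C (acyclic) → no; 1× Br (acyclic) → no; 1× N (acyclic) → match; 1× Cl (acyclic) → no.
That gives 1 matching atom.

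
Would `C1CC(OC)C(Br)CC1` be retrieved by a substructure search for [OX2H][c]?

No

The pattern [OX2H][c] describes a hydroxyl oxygen attached to an aromatic carbon — a phenol.
The closest candidate here is a methoxy ether (-OCH3), but the oxygen has H0, not H1. No other fragment satisfies the full query, so there is no match.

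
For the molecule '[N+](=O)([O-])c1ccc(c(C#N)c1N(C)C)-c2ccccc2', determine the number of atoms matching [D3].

7

Check the 20 heavy atoms by environment: 5× c (aromatic, D3) → match; 7× c (aromatic, D2) → no; 1× N (D3) → match; 2× C (D1) → no; 1× N (charge +1, D3) → match; 1× O (charge -1, D1) → no; 1× O (D1) → no; 1× C (D2) → no; 1× N (D1) → no.
Summing the matching environments: 5 + 1 + 1 = 7 matching atoms.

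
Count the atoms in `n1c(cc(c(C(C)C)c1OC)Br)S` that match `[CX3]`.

0

The query [CX3] means: C with X3: aliphatic carbon with exactly 3 total connections.
Check the 13 heavy atoms by environment: 1× n (aromatic, X2) → no; 5× c (aromatic, X3) → no; 1× Br (X1) → no; 4× C (X4) → no; 1× O (X2) → no; 1× S (X2) → no.
No environment satisfies the query, so 0 matching atoms.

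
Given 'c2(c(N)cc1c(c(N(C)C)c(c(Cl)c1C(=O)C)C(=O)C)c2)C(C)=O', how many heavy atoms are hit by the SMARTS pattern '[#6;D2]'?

2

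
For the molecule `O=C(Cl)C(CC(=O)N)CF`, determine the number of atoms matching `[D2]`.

Check the 10 heavy atoms by environment: 2× C (D2) → match; 3× C (D3) → no; 1× F (D1) → no; 2× O (D1) → no; 1× N (D1) → no; 1× Cl (D1) → no.
That gives 2 matching atoms.

2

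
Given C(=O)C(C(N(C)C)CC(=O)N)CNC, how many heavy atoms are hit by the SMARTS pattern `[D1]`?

6

The query [D1] means: atom with exactly one heavy-atom neighbour (degree 1).
Check the 14 heavy atoms by environment: 3× C (D2) → no; 3× C (D3) → no; 1× N (D3) → no; 3× C (D1) → match; 2× O (D1) → match; 1× N (D1) → match; 1× N (D2) → no.
Summing the matching environments: 3 + 2 + 1 = 6 matching atoms.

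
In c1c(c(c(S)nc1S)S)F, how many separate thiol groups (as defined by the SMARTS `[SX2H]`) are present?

3

[SX2H] is the SMARTS for a thiol: an aliphatic sulfur with two connections, one being H.
The molecule carries 3 separate instances of a thiol (-SH) meeting every constraint; each maps to a distinct set of atoms, giving 3 matches.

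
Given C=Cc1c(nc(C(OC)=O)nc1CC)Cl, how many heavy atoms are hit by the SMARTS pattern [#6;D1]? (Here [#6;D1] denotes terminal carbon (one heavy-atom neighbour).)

Check the 15 heavy atoms by environment: 2× n (aromatic, D2) → no; 4× c (aromatic, D3) → no; 1× C (D3) → no; 1× O (D1) → no; 1× O (D2) → no; 3× C (D1) → match; 2× C (D2) → no; 1× Cl (D1) → no.
That gives 3 matching atoms.

3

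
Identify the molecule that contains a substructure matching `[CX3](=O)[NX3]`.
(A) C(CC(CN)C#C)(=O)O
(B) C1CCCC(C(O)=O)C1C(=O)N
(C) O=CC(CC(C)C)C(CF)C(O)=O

B

[CX3](=O)[NX3] describes a carbonyl carbon bonded to a trivalent nitrogen (an amide).
(A) has a carboxylic acid group (-C(=O)OH) but the carbonyl is bonded to O, not to an NX3 nitrogen.
(B) contains a primary amide (-C(=O)NH2), which satisfies every atom and bond constraint.
(C) has a carboxylic acid group (-C(=O)OH) but the carbonyl is bonded to O, not to an NX3 nitrogen.
So the answer is (B).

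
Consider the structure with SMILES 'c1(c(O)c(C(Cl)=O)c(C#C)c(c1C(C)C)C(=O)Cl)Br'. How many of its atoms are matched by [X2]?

The query [X2] means: any atom with exactly two total connections (bonds + H).
Check the 19 heavy atoms by environment: 6× c (aromatic, X3) → no; 1× Br (X1) → no; 2× C (X3) → no; 2× O (X1) → no; 2× Cl (X1) → no; 2× C (X2) → match; 1× O (X2) → match; 3× C (X4) → no.
Summing the matching environments: 2 + 1 = 3 matching atoms.

3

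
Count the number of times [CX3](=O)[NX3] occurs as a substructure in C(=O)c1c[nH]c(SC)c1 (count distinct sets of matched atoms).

0

[CX3](=O)[NX3] is the SMARTS for an amide: a carbonyl carbon bonded to a trivalent nitrogen.
No fragment in the molecule satisfies every constraint, giving 0 matches.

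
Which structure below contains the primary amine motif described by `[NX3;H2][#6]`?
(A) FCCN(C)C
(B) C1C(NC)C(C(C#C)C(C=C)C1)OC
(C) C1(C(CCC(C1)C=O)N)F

C

[NX3;H2][#6] describes a trivalent nitrogen with two H attached to carbon (a primary amine).
(A) has a dimethylamino group (-N(CH3)2) but the nitrogen has H0, not H2.
(B) has an N-methylamino group (-NHCH3) but the nitrogen bears two carbons and only one H (H1), not H2.
(C) contains a primary amino group (-NH2), which satisfies every atom and bond constraint.
So the answer is (C).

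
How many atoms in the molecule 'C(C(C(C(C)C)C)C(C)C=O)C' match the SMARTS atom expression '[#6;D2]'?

2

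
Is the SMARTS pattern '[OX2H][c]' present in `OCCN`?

The pattern [OX2H][c] describes a hydroxyl oxygen attached to an aromatic carbon — a phenol.
The closest candidate here is a hydroxyl group (-OH), but the -OH is on an aliphatic carbon, not an aromatic c. No other fragment satisfies the full query, so there is no match.

No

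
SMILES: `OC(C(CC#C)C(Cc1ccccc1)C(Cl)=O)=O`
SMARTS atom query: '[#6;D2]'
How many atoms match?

The query [#6;D2] means: any carbon bonded to exactly two heavy atoms.
Check the 18 heavy atoms by environment: 3× C (D2) → match; 4× C (D3) → no; 3× O (D1) → no; 1× c (aromatic, D3) → no; 5× c (aromatic, D2) → match; 1× C (D1) → no; 1× Cl (D1) → no.
Summing the matching environments: 3 + 5 = 8 matching atoms.

8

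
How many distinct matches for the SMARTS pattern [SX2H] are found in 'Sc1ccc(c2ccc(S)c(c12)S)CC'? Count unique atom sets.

3

[SX2H] is the SMARTS for a thiol: an aliphatic sulfur with two connections, one being H.
The molecule carries 3 separate instances of a thiol (-SH) meeting every constraint; each maps to a distinct set of atoms, giving 3 matches.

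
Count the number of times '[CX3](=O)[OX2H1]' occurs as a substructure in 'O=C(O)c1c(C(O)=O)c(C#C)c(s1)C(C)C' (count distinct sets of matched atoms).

2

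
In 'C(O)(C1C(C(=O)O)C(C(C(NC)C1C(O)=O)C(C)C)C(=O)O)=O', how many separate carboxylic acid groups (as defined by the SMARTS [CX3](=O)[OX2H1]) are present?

4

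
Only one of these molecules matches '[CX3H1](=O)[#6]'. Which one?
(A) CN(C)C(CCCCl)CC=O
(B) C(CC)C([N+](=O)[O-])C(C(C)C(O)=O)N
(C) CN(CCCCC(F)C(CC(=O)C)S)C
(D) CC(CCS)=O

A

[CX3H1](=O)[#6] describes an sp2 carbon with one H, double-bonded to O and single-bonded to carbon (an aldehyde).
(A) contains an aldehyde (-CHO), which satisfies every atom and bond constraint.
(B) has a carboxylic acid group (-C(=O)OH) but the carbonyl carbon has H0 and is bonded to O, not H1.
(C) has an acetyl/ketone group (-C(=O)CH3) but the carbonyl carbon has H0 (two carbon neighbours), not H1.
(D) has an acetyl/ketone group (-C(=O)CH3) but the carbonyl carbon has H0 (two carbon neighbours), not H1.
So the answer is (A).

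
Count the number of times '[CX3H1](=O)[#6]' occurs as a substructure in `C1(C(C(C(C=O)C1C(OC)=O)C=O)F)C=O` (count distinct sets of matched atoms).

3

[CX3H1](=O)[#6] is the SMARTS for an aldehyde: an sp2 carbon with one H, double-bonded to O and single-bonded to carbon.
The molecule carries 3 separate instances of an aldehyde (-CHO) meeting every constraint; each maps to a distinct set of atoms, giving 3 matches.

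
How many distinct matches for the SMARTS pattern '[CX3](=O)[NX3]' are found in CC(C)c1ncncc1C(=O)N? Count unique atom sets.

1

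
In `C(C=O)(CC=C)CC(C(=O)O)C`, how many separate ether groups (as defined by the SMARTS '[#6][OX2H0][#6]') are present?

0

[#6][OX2H0][#6] is the SMARTS for an ether: an aliphatic oxygen bridging two carbons with no H on the oxygen.
The molecule has a carboxylic acid group (-C(=O)OH), but the -OH oxygen has H1; the =O is OX1, not OX2; nothing else fits, so there are 0 matches.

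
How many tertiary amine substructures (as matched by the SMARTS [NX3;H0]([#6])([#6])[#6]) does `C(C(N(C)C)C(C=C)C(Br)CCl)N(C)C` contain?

2

[NX3;H0]([#6])([#6])[#6] is the SMARTS for a tertiary amine: a trivalent nitrogen with no H, bonded to three carbons.
The molecule carries 2 separate instances of a dimethylamino group (-N(CH3)2) meeting every constraint; each maps to a distinct set of atoms, giving 2 matches.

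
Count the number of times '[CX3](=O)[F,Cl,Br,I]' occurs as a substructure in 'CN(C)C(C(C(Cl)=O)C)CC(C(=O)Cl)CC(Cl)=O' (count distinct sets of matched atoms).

[CX3](=O)[F,Cl,Br,I] is the SMARTS for an acyl halide: a carbonyl carbon bonded to a halogen.
The molecule carries 3 separate instances of an acyl chloride (-C(=O)Cl) meeting every constraint; each maps to a distinct set of atoms, giving 3 matches.

3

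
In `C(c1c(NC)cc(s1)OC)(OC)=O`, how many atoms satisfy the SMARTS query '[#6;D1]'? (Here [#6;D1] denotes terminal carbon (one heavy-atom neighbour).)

3

The query [#6;D1] means: carbon bonded to exactly one heavy atom.
Check the 13 heavy atoms by environment: 1× s (aromatic, D2) → no; 3× c (aromatic, D3) → no; 1× c (aromatic, D2) → no; 1× N (D2) → no; 3× C (D1) → match; 2× O (D2) → no; 1× C (D3) → no; 1× O (D1) → no.
That gives 3 matching atoms.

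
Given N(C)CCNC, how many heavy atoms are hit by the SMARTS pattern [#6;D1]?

2

The query [#6;D1] means: carbon bonded to exactly one heavy atom.
Check the 6 heavy atoms by environment: 2× C (D2) → no; 2× N (D2) → no; 2× C (D1) → match.
That gives 2 matching atoms.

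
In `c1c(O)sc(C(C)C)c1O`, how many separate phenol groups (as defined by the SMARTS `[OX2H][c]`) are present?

2

[OX2H][c] is the SMARTS for a phenol: a hydroxyl oxygen attached to an aromatic carbon.
The molecule carries 2 separate instances of a hydroxyl group (-OH) meeting every constraint; each maps to a distinct set of atoms, giving 2 matches.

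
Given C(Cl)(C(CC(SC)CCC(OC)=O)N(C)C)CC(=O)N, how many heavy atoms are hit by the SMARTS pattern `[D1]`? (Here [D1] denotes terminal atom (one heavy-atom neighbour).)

8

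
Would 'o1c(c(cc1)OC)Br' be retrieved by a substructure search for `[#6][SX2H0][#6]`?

No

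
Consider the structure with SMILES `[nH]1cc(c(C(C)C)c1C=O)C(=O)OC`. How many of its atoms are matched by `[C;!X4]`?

2

The query [C;!X4] means: aliphatic carbon that does not have four total connections.
Check the 14 heavy atoms by environment: 1× n (aromatic, X3) → no; 4× c (aromatic, X3) → no; 2× C (X3) → match; 2× O (X1) → no; 4× C (X4) → no; 1× O (X2) → no.
That gives 2 matching atoms.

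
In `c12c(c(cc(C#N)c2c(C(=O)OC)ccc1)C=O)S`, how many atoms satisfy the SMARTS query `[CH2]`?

0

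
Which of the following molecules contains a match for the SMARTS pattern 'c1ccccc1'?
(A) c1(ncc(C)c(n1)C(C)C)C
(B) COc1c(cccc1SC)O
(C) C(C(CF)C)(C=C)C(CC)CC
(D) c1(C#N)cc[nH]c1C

c1ccccc1 describes six aromatic carbons in a ring (a benzene ring).
(A) has a methyl group (-CH3) but no six-membered all-carbon aromatic ring is present.
(B) contains the required atom environment, so the pattern matches.
(C) has a methyl group (-CH3) but no six-membered all-carbon aromatic ring is present.
(D) has a methyl group (-CH3) but no six-membered all-carbon aromatic ring is present.
So the answer is (B).

B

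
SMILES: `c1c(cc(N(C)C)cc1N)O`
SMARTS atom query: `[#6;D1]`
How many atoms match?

The query [#6;D1] means: carbon bonded to exactly one heavy atom.
Check the 11 heavy atoms by environment: 3× c (aromatic, D2) → no; 3× c (aromatic, D3) → no; 1× O (D1) → no; 1× N (D3) → no; 2× C (D1) → match; 1× N (D1) → no.
That gives 2 matching atoms.

2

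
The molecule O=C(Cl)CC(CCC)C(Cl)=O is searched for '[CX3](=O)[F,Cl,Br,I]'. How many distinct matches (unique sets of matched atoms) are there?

2

[CX3](=O)[F,Cl,Br,I] is the SMARTS for an acyl halide: a carbonyl carbon bonded to a halogen.
The molecule carries 2 separate instances of an acyl chloride (-C(=O)Cl) meeting every constraint; each maps to a distinct set of atoms, giving 2 matches.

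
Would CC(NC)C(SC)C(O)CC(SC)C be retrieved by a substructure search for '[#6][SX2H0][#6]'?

The pattern [#6][SX2H0][#6] describes an aliphatic sulfur bridging two carbons with no H on the sulfur — a thioether.
The molecule carries a methylthio ether (-SCH3), whose atoms satisfy every constraint of the query, so the pattern matches.

Yes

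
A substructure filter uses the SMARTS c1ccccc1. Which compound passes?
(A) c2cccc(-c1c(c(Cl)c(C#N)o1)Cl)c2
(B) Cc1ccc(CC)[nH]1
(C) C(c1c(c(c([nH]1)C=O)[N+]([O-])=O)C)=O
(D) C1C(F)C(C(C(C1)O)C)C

A

c1ccccc1 describes six aromatic carbons in a ring (a benzene ring).
(A) contains a phenyl ring, which satisfies every atom and bond constraint.
(B) has a methyl group (-CH3) but no six-membered all-carbon aromatic ring is present.
(C) has a methyl group (-CH3) but no six-membered all-carbon aromatic ring is present.
(D) has a methyl group (-CH3) but no six-membered all-carbon aromatic ring is present.
So the answer is (A).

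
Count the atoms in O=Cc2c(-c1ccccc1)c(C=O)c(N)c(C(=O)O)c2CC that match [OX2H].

The query [OX2H] means: aliphatic oxygen with two connections, one of which is H — an -OH oxygen.
Check the 22 heavy atoms by environment: 7× c (aromatic, H0, X3) → no; 2× C (H1, X3) → no; 3× O (H0, X1) → no; 1× C (H2, X4) → no; 1× C (H3, X4) → no; 1× C (H0, X3) → no; 1× O (H1, X2) → match; 1× N (H2, X3) → no; 5× c (aromatic, H1, X3) → no.
That gives 1 matching atom.

1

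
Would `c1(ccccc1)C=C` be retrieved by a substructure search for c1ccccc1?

Yes

The pattern c1ccccc1 describes six aromatic carbons in a ring — a benzene ring.
The required atom environment is present in the molecule, so the pattern matches.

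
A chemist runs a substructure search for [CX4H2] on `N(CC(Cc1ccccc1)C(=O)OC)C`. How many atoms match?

The query [CX4H2] means: sp3 carbon (X4) with exactly two hydrogens.
Check the 15 heavy atoms by environment: 2× C (H2, X4) → match; 1× C (H1, X4) → no; 1× N (H1, X3) → no; 2× C (H3, X4) → no; 1× C (H0, X3) → no; 1× O (H0, X1) → no; 1× O (H0, X2) → no; 1× c (aromatic, H0, X3) → no; 5× c (aromatic, H1, X3) → no.
That gives 2 matching atoms.

2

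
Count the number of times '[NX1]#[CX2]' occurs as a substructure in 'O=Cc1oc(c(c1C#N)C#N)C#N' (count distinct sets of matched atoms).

[NX1]#[CX2] is the SMARTS for a nitrile: a nitrogen triple-bonded to a two-connected carbon.
The molecule carries 3 separate instances of a nitrile (-C#N) meeting every constraint; each maps to a distinct set of atoms, giving 3 matches.

3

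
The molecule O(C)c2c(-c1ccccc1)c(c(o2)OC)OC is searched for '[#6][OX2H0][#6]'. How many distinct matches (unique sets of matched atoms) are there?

[#6][OX2H0][#6] is the SMARTS for an ether: an aliphatic oxygen bridging two carbons with no H on the oxygen.
The molecule carries 3 separate instances of a methoxy ether (-OCH3) meeting every constraint; each maps to a distinct set of atoms, giving 3 matches.

3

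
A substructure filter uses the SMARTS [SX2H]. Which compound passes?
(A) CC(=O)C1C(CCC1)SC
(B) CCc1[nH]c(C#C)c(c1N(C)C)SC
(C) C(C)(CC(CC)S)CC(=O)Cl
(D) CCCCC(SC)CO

C

[SX2H] describes an aliphatic sulfur with two connections, one being H (a thiol).
(A) has a methylthio ether (-SCH3) but the sulfur has H0 (bonded to two carbons), not H1.
(B) has a methylthio ether (-SCH3) but the sulfur has H0 (bonded to two carbons), not H1.
(C) contains a thiol (-SH), which satisfies every atom and bond constraint.
(D) has a methylthio ether (-SCH3) but the sulfur has H0 (bonded to two carbons), not H1.
So the answer is (C).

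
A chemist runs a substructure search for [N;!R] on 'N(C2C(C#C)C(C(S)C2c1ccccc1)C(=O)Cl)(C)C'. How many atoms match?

The query [N;!R] means: aliphatic nitrogen not in a ring.
Check the 20 heavy atoms by environment: 5× C (in 5-ring) → no; 1× S (acyclic) → no; 1× N (acyclic) → match; 5× C (acyclic) → no; 1× O (acyclic) → no; 1× Cl (acyclic) → no; 6× c (aromatic, in 6-ring) → no.
That gives 1 matching atom.

1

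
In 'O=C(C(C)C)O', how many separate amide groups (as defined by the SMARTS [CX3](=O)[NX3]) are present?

0

[CX3](=O)[NX3] is the SMARTS for an amide: a carbonyl carbon bonded to a trivalent nitrogen.
The molecule has a carboxylic acid group (-C(=O)OH), but the carbonyl is bonded to O, not to an NX3 nitrogen; nothing else fits, so there are 0 matches.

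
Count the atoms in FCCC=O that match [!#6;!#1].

The query [!#6;!#1] means: not carbon and not hydrogen — any heteroatom.
Check the 5 heavy atoms by environment: 3× C → no; 1× F → match; 1× O → match.
Summing the matching environments: 1 + 1 = 2 matching atoms.

2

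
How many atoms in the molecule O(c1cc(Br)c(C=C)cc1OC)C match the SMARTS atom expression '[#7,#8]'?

2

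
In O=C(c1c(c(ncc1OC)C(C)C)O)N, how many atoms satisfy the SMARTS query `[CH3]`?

3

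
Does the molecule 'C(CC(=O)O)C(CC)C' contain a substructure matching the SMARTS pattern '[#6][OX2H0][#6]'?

No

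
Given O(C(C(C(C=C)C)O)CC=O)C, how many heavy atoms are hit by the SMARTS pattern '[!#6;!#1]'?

3

Check the 12 heavy atoms by environment: 9× C → no; 3× O → match.
That gives 3 matching atoms.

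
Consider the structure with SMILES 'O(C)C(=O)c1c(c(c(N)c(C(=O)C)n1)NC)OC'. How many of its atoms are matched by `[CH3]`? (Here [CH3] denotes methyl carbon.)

The query [CH3] means: aliphatic carbon with exactly three hydrogens.
Check the 18 heavy atoms by environment: 1× n (aromatic, H0) → no; 5× c (aromatic, H0) → no; 2× C (H0) → no; 4× O (H0) → no; 4× C (H3) → match; 1× N (H2) → no; 1× N (H1) → no.
That gives 4 matching atoms.

4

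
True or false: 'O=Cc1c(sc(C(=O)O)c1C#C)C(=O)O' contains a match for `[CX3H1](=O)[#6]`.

True

The pattern [CX3H1](=O)[#6] describes an sp2 carbon with one H, double-bonded to O and single-bonded to carbon — an aldehyde.
The molecule carries an aldehyde (-CHO), whose atoms satisfy every constraint of the query, so the pattern matches.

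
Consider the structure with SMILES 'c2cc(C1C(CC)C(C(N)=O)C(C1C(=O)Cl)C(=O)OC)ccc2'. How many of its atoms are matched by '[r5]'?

5

The query [r5] means: r5 matches atoms in a five-membered ring.
Check the 23 heavy atoms by environment: 5× C (in 5-ring) → match; 6× C (acyclic) → no; 4× O (acyclic) → no; 1× N (acyclic) → no; 1× Cl (acyclic) → no; 6× c (aromatic, in 6-ring) → no.
That gives 5 matching atoms.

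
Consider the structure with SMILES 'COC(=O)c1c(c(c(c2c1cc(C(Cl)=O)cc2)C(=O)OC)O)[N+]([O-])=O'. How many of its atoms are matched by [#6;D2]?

The query [#6;D2] means: any carbon bonded to exactly two heavy atoms.
Check the 25 heavy atoms by environment: 7× c (aromatic, D3) → no; 3× c (aromatic, D2) → match; 3× C (D3) → no; 5× O (D1) → no; 1× Cl (D1) → no; 2× O (D2) → no; 2× C (D1) → no; 1× N (charge +1, D3) → no; 1× O (charge -1, D1) → no.
That gives 3 matching atoms.

3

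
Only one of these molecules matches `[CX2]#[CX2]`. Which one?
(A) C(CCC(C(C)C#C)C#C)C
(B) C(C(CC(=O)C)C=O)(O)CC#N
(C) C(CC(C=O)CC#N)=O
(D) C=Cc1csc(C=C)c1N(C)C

[CX2]#[CX2] describes a carbon-carbon triple bond (an alkyne).
(A) contains an ethynyl group (-C#CH), which satisfies every atom and bond constraint.
(B) has a nitrile (-C#N) but the triple bond is C#N, not C#C.
(C) has a nitrile (-C#N) but the triple bond is C#N, not C#C.
(D) has a vinyl group (-CH=CH2) but the C=C is a double bond; both carbons are CX3, not CX2.
So the answer is (A).

A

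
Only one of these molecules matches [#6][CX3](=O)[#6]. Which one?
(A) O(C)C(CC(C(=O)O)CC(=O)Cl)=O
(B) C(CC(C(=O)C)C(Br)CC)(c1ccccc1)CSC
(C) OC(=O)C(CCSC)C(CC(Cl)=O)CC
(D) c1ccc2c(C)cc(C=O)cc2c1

B

[#6][CX3](=O)[#6] describes a carbonyl carbon (no H) flanked by two carbons (a ketone).
(A) has a methyl-ester group (-C(=O)OCH3) but one neighbour of the carbonyl carbon is O, not C.
(B) contains an acetyl/ketone group (-C(=O)CH3), which satisfies every atom and bond constraint.
(C) has a carboxylic acid group (-C(=O)OH) but one neighbour of the carbonyl carbon is O, not C.
(D) has an aldehyde (-CHO) but the carbonyl carbon has H1, so it is not flanked by two carbons.
So the answer is (B).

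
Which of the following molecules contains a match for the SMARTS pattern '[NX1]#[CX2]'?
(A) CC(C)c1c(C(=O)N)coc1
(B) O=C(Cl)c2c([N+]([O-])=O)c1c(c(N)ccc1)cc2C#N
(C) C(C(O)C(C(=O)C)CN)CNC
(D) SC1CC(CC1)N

B

[NX1]#[CX2] describes a nitrogen triple-bonded to a two-connected carbon (a nitrile).
(A) has a primary amide (-C(=O)NH2) but the nitrogen is NX3, not NX1.
(B) contains a nitrile (-C#N), which satisfies every atom and bond constraint.
(C) has a primary amino group (-NH2) but the nitrogen is NX3 (three connections), not NX1 triple-bonded.
(D) has a primary amino group (-NH2) but the nitrogen is NX3 (three connections), not NX1 triple-bonded.
So the answer is (B).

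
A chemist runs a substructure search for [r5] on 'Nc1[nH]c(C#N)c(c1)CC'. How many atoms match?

5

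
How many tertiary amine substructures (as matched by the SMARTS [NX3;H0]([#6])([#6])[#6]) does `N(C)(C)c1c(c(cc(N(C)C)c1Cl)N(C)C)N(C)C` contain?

4

[NX3;H0]([#6])([#6])[#6] is the SMARTS for a tertiary amine: a trivalent nitrogen with no H, bonded to three carbons.
The molecule carries 4 separate instances of a dimethylamino group (-N(CH3)2) meeting every constraint; each maps to a distinct set of atoms, giving 4 matches.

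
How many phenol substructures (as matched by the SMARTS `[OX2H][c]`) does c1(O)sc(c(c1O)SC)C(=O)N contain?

[OX2H][c] is the SMARTS for a phenol: a hydroxyl oxygen attached to an aromatic carbon.
The molecule carries 2 separate instances of a hydroxyl group (-OH) meeting every constraint; each maps to a distinct set of atoms, giving 2 matches.

2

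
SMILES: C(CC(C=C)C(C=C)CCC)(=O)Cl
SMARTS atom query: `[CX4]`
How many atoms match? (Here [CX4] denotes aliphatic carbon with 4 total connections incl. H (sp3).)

6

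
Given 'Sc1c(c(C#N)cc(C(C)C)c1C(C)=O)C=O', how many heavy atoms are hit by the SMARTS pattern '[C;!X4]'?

3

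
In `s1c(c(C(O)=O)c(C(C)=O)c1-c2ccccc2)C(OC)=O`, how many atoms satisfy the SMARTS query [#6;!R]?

The query [#6;!R] means: carbon not in any ring.
Check the 21 heavy atoms by environment: 1× s (aromatic, in 5-ring) → no; 4× c (aromatic, in 5-ring) → no; 5× C (acyclic) → match; 5× O (acyclic) → no; 6× c (aromatic, in 6-ring) → no.
That gives 5 matching atoms.

5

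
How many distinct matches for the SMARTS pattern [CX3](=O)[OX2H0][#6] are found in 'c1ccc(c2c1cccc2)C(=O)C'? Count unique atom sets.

0

[CX3](=O)[OX2H0][#6] is the SMARTS for an ester: a carbonyl carbon bonded to an oxygen that is itself bonded to carbon (no H on that O).
No fragment in the molecule satisfies every constraint, giving 0 matches.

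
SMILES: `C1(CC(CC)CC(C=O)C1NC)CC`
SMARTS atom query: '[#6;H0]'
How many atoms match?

The query [#6;H0] means: any carbon with no attached hydrogen.
Check the 14 heavy atoms by environment: 4× C (H2) → no; 5× C (H1) → no; 1× N (H1) → no; 3× C (H3) → no; 1× O (H0) → no.
No environment satisfies the query, so 0 matching atoms.

0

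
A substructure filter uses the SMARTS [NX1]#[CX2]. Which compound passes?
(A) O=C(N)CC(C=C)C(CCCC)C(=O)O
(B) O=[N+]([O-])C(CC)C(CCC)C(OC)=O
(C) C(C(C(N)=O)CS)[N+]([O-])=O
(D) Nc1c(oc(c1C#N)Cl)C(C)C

[NX1]#[CX2] describes a nitrogen triple-bonded to a two-connected carbon (a nitrile).
(A) has a primary amide (-C(=O)NH2) but the nitrogen is NX3, not NX1.
(B) has a nitro group (-[N+](=O)[O-]) but there is no C#N triple bond.
(C) has a nitro group (-[N+](=O)[O-]) but there is no C#N triple bond.
(D) contains a nitrile (-C#N), which satisfies every atom and bond constraint.
So the answer is (D).

D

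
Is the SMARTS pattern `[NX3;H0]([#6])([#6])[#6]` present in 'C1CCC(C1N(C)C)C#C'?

The pattern [NX3;H0]([#6])([#6])[#6] describes a trivalent nitrogen with no H, bonded to three carbons — a tertiary amine.
The molecule carries a dimethylamino group (-N(CH3)2), whose atoms satisfy every constraint of the query, so the pattern matches.

Yes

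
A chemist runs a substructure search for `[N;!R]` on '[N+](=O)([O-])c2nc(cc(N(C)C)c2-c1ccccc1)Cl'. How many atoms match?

2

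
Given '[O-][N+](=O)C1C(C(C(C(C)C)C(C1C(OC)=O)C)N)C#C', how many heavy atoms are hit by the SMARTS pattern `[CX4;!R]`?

5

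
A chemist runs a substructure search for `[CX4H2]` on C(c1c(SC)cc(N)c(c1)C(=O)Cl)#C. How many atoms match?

0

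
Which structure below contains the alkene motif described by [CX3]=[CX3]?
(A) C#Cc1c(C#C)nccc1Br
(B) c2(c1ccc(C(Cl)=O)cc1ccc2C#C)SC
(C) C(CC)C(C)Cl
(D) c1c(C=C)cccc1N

D

[CX3]=[CX3] describes a non-aromatic C=C double bond between two sp2 carbons (an alkene).
(A) has an ethynyl group (-C#CH) but the C-C bond is a triple bond, not a double bond.
(B) has an ethynyl group (-C#CH) but the C-C bond is a triple bond, not a double bond.
(C) has an ethyl group (-CH2CH3) but its C-C bond is a single bond between CX4 carbons, not CX3=CX3.
(D) contains a vinyl group (-CH=CH2), which satisfies every atom and bond constraint.
So the answer is (D).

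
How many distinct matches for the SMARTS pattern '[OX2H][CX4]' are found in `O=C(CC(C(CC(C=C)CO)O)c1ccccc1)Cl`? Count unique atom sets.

2

[OX2H][CX4] is the SMARTS for an aliphatic alcohol: a hydroxyl oxygen bound to an sp3 (X4) carbon.
The molecule carries 2 separate instances of a hydroxyl group (-OH) meeting every constraint; each maps to a distinct set of atoms, giving 2 matches.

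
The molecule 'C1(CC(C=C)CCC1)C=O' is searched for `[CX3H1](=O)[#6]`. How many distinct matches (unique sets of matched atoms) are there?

1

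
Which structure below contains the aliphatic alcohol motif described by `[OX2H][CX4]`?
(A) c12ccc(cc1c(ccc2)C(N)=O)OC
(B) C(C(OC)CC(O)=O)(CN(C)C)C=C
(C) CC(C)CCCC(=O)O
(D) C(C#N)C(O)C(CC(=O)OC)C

D

[OX2H][CX4] describes a hydroxyl oxygen bound to an sp3 (X4) carbon (an aliphatic alcohol).
(A) has a methoxy ether (-OCH3) but the oxygen has H0 (ether), not H1.
(B) has a methoxy ether (-OCH3) but the oxygen has H0 (ether), not H1.
(C) has a carboxylic acid group (-C(=O)OH) but the -OH is on a CX3 carbonyl carbon, not a CX4 carbon.
(D) contains a hydroxyl group (-OH), which satisfies every atom and bond constraint.
So the answer is (D).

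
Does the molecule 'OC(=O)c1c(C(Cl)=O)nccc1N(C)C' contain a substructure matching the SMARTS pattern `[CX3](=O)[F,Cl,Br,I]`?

Yes

The pattern [CX3](=O)[F,Cl,Br,I] describes a carbonyl carbon bonded to a halogen — an acyl halide.
The molecule carries an acyl chloride (-C(=O)Cl), whose atoms satisfy every constraint of the query, so the pattern matches.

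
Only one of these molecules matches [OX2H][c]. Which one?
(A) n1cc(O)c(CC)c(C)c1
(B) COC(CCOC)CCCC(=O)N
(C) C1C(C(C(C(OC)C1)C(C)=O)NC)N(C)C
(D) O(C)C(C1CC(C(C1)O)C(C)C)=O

[OX2H][c] describes a hydroxyl oxygen attached to an aromatic carbon (a phenol).
(A) contains a hydroxyl group (-OH), which satisfies every atom and bond constraint.
(B) has a methoxy ether (-OCH3) but the oxygen has H0, not H1.
(C) has a methoxy ether (-OCH3) but the oxygen has H0, not H1.
(D) has a hydroxyl group (-OH) but the -OH is on an aliphatic carbon, not an aromatic c.
So the answer is (A).

A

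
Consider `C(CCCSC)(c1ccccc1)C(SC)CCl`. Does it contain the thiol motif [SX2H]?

No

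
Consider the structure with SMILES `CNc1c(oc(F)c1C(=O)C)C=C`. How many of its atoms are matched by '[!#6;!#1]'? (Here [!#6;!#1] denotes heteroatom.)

4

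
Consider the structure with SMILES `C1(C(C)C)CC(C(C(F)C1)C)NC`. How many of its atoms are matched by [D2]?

3

The query [D2] means: atom with exactly two heavy-atom neighbours.
Check the 13 heavy atoms by environment: 2× C (D2) → match; 5× C (D3) → no; 1× N (D2) → match; 4× C (D1) → no; 1× F (D1) → no.
Summing the matching environments: 2 + 1 = 3 matching atoms.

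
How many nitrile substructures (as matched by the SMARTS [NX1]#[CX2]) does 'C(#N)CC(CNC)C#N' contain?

2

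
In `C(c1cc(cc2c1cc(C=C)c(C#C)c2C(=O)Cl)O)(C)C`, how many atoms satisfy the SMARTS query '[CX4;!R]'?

3

Check the 21 heavy atoms by environment: 10× c (aromatic, X3, in 6-ring) → no; 2× C (X2, acyclic) → no; 3× C (X3, acyclic) → no; 1× O (X1, acyclic) → no; 1× Cl (X1, acyclic) → no; 3× C (X4, acyclic) → match; 1× O (X2, acyclic) → no.
That gives 3 matching atoms.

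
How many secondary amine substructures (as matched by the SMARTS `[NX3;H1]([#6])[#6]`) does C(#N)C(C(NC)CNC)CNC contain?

[NX3;H1]([#6])[#6] is the SMARTS for a secondary amine: a trivalent nitrogen with one H, bonded to two carbons.
The molecule carries 3 separate instances of an N-methylamino group (-NHCH3) meeting every constraint; each maps to a distinct set of atoms, giving 3 matches.

3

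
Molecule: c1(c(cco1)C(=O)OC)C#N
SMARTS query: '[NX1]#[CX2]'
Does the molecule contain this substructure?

Yes

The pattern [NX1]#[CX2] describes a nitrogen triple-bonded to a two-connected carbon — a nitrile.
The molecule carries a nitrile (-C#N), whose atoms satisfy every constraint of the query, so the pattern matches.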